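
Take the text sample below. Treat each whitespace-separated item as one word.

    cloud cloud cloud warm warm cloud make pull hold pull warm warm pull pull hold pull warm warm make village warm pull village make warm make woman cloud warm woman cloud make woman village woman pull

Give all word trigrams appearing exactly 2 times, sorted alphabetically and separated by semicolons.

hold pull warm; pull hold pull; pull warm warm

Trigram counts meeting the condition (exactly 2 times):
  hold pull warm: 2
  pull hold pull: 2
  pull warm warm: 2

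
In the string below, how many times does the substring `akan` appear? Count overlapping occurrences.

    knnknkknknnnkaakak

0

Sliding a length-4 window over the 18 characters (15 positions):
  (no match at any position)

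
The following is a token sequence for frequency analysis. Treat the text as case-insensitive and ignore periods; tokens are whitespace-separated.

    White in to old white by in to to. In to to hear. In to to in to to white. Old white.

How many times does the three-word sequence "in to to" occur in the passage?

4

Scanning the 20 overlapping trigram windows for "in to to":
  position 7–9: in to to
  position 10–12: in to to
  position 14–16: in to to
  position 17–19: in to to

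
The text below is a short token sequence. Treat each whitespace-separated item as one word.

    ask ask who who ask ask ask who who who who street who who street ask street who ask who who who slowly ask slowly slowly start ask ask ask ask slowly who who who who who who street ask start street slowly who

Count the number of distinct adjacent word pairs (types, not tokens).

44 tokens → 43 bigram windows in total.
Repeated bigrams (each contributes count−1 duplicates):
  who who: 12
  ask ask: 6
  ask who: 3
  who street: 3
  ask slowly: 2
  slowly who: 2
  street ask: 2
  street who: 2
  … (1 more repeated)
25 duplicate windows → 43 − 25 = 18 distinct.

18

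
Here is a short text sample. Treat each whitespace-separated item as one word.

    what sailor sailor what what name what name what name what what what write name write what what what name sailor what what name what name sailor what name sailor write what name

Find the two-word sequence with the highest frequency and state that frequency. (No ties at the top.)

"what name", 8 times

Bigram frequencies (highest first):
  what name: 8
  what what: 6
  name what: 4
  sailor what: 3
  name sailor: 3
  write what: 2
  … (6 more, each ≤ 1)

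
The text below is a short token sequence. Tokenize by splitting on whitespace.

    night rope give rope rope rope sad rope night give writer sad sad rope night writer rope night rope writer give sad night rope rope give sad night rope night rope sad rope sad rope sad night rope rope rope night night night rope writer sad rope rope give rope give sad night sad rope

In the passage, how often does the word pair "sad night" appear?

Scanning the 54 overlapping bigram windows for "sad night":
  position 22–23: sad night
  position 27–28: sad night
  position 36–37: sad night
  position 52–53: sad night

4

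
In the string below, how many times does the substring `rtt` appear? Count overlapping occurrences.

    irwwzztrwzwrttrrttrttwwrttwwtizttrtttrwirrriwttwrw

Sliding a length-3 window over the 50 characters (48 positions):
  position 12–14: rtt
  position 16–18: rtt
  position 19–21: rtt
  position 24–26: rtt
  position 34–36: rtt

5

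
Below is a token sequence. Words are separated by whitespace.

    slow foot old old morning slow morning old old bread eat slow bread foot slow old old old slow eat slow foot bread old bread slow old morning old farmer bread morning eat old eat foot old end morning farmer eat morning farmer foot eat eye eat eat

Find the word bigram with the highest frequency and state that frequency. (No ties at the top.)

"old old", 4 times

Bigram frequencies (highest first):
  old old: 4
  slow foot: 2
  foot old: 2
  old morning: 2
  morning old: 2
  old bread: 2
  … (30 more, each ≤ 2)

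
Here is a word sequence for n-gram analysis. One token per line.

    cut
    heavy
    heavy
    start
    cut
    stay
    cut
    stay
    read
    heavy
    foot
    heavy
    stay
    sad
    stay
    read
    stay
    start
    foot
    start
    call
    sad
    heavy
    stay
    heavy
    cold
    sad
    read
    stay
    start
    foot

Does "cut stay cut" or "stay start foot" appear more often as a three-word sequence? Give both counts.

"cut stay cut": 1 occurrence
"stay start foot": 2 occurrences

"stay start foot" (2 vs 1)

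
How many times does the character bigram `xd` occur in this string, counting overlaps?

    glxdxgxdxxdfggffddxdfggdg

4

Sliding a length-2 window over the 25 characters (24 positions):
  position 3–4: xd
  position 7–8: xd
  position 10–11: xd
  position 19–20: xd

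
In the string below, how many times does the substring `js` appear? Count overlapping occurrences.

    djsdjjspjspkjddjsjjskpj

Sliding a length-2 window over the 23 characters (22 positions):
  position 2–3: js
  position 6–7: js
  position 9–10: js
  position 16–17: js
  position 19–20: js

5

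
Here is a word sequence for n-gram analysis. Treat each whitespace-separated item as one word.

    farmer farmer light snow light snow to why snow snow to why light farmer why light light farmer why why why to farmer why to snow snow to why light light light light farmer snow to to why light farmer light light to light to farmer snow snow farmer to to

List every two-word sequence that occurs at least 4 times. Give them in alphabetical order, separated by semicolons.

light farmer; light light; snow to; to why; why light

Bigram counts meeting the condition (at least 4 times):
  light farmer: 4
  light light: 5
  snow to: 4
  to why: 4
  why light: 4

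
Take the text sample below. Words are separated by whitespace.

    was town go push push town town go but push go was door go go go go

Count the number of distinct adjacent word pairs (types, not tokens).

17 tokens → 16 bigram windows in total.
Repeated bigrams (each contributes count−1 duplicates):
  go go: 3
  town go: 2
3 duplicate windows → 16 − 3 = 13 distinct.

13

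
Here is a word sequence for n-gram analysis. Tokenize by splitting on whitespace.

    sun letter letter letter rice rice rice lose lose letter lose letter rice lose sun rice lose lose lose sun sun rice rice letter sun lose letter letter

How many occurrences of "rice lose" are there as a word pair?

3

Scanning the 27 overlapping bigram windows for "rice lose":
  position 7–8: rice lose
  position 13–14: rice lose
  position 16–17: rice lose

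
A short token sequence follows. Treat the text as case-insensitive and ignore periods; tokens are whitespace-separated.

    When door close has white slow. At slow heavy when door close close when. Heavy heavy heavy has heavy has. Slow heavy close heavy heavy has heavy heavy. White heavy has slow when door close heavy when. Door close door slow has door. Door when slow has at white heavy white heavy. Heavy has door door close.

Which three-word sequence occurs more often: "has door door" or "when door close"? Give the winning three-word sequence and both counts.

"when door close" (4 vs 2)

"has door door": 2 occurrences
"when door close": 4 occurrences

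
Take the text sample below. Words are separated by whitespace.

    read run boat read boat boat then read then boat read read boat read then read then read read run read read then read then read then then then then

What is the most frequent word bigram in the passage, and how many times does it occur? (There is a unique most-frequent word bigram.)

Bigram frequencies (highest first):
  read then: 6
  then read: 5
  boat read: 3
  read read: 3
  then then: 3
  read run: 2
  … (6 more, each ≤ 2)

"read then", 6 times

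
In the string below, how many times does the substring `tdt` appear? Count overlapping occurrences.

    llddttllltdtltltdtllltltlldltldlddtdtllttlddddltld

3

Sliding a length-3 window over the 50 characters (48 positions):
  position 10–12: tdt
  position 16–18: tdt
  position 35–37: tdt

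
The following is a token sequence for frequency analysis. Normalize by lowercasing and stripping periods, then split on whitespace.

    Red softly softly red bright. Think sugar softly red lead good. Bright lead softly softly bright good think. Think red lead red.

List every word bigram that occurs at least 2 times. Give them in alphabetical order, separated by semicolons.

red lead; softly red; softly softly

Bigram counts meeting the condition (at least 2 times):
  red lead: 2
  softly red: 2
  softly softly: 2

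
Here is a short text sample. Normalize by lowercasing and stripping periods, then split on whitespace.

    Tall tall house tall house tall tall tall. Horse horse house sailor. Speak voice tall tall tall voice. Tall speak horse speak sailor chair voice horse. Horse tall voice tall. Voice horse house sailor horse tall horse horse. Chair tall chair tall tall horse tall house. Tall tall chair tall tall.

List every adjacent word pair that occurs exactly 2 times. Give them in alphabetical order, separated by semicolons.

Bigram counts meeting the condition (exactly 2 times):
  horse house: 2
  house sailor: 2
  tall chair: 2
  voice horse: 2

horse house; house sailor; tall chair; voice horse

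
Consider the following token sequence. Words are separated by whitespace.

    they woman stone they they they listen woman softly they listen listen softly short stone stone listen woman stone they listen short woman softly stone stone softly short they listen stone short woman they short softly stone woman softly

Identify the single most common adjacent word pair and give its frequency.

Bigram frequencies (highest first):
  they listen: 4
  woman softly: 3
  woman stone: 2
  stone they: 2
  they they: 2
  listen woman: 2
  … (19 more, each ≤ 2)

"they listen", 4 times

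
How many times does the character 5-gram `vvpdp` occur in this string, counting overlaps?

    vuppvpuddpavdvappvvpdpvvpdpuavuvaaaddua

2

Sliding a length-5 window over the 39 characters (35 positions):
  position 18–22: vvpdp
  position 23–27: vvpdp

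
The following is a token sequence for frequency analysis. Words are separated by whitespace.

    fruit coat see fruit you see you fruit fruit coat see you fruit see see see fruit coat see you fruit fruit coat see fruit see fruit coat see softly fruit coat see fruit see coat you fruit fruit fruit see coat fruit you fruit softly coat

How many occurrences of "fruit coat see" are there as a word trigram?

Scanning the 45 overlapping trigram windows for "fruit coat see":
  position 1–3: fruit coat see
  position 9–11: fruit coat see
  position 17–19: fruit coat see
  position 22–24: fruit coat see
  position 27–29: fruit coat see
  position 31–33: fruit coat see

6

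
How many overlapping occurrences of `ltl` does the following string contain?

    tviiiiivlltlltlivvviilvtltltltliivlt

5

Sliding a length-3 window over the 36 characters (34 positions):
  position 10–12: ltl
  position 13–15: ltl
  position 25–27: ltl
  position 27–29: ltl
  position 29–31: ltl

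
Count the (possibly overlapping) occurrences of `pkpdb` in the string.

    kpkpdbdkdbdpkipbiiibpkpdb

Sliding a length-5 window over the 25 characters (21 positions):
  position 2–6: pkpdb
  position 21–25: pkpdb

2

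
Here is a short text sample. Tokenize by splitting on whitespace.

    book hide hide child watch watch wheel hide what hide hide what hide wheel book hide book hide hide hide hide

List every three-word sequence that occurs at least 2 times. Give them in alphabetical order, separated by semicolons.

Trigram counts meeting the condition (at least 2 times):
  book hide hide: 2
  hide hide hide: 2
  hide what hide: 2

book hide hide; hide hide hide; hide what hide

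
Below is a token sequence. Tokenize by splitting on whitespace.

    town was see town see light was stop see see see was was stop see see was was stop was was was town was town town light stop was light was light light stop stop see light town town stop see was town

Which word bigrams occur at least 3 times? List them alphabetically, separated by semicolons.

Bigram counts meeting the condition (at least 3 times):
  see see: 3
  see was: 3
  stop see: 4
  was stop: 3
  was town: 3
  was was: 4

see see; see was; stop see; was stop; was town; was was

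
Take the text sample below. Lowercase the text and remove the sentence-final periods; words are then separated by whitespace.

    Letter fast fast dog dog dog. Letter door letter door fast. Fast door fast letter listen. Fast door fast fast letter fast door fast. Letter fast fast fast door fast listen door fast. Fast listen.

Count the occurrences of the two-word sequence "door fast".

Scanning the 34 overlapping bigram windows for "door fast":
  position 10–11: door fast
  position 13–14: door fast
  position 18–19: door fast
  position 23–24: door fast
  position 29–30: door fast
  position 32–33: door fast

6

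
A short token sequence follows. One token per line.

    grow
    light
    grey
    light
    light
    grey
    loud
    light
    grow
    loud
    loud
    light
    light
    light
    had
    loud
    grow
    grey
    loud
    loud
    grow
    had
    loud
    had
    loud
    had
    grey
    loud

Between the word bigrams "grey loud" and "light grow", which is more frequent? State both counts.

"grey loud" (3 vs 1)

"grey loud": 3 occurrences
"light grow": 1 occurrence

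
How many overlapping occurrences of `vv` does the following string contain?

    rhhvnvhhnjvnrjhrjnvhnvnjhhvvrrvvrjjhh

2

Sliding a length-2 window over the 37 characters (36 positions):
  position 27–28: vv
  position 31–32: vv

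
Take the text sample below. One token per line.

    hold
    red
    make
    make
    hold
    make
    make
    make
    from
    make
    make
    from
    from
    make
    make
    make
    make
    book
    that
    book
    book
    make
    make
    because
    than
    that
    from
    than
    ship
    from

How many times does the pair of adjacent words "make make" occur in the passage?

8

Scanning the 29 overlapping bigram windows for "make make":
  position 3–4: make make
  position 6–7: make make
  position 7–8: make make
  position 10–11: make make
  position 14–15: make make
  position 15–16: make make
  position 16–17: make make
  position 22–23: make make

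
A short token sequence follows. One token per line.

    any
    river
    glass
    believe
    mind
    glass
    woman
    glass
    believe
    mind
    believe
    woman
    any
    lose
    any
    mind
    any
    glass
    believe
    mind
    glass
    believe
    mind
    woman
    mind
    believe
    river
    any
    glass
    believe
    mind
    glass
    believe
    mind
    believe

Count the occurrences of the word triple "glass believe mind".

6

Scanning the 33 overlapping trigram windows for "glass believe mind":
  position 3–5: glass believe mind
  position 8–10: glass believe mind
  position 18–20: glass believe mind
  position 21–23: glass believe mind
  position 29–31: glass believe mind
  position 32–34: glass believe mind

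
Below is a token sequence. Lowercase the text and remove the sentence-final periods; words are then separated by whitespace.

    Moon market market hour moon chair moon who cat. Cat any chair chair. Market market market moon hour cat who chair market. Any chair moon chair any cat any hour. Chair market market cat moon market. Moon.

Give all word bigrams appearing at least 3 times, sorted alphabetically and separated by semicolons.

Bigram counts meeting the condition (at least 3 times):
  chair market: 3
  market market: 4

chair market; market market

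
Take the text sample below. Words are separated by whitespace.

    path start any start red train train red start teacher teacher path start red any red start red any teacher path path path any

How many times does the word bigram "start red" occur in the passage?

Scanning the 23 overlapping bigram windows for "start red":
  position 4–5: start red
  position 13–14: start red
  position 17–18: start red

3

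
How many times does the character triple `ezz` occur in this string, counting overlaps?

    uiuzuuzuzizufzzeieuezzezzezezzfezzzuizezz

Sliding a length-3 window over the 41 characters (39 positions):
  position 20–22: ezz
  position 23–25: ezz
  position 28–30: ezz
  position 32–34: ezz
  position 39–41: ezz

5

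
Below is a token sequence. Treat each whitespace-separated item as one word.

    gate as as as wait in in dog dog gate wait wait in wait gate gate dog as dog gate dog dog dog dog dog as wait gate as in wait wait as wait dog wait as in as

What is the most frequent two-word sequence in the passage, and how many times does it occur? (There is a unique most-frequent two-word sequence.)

"dog dog", 5 times

Bigram frequencies (highest first):
  dog dog: 5
  as wait: 3
  gate as: 2
  as as: 2
  wait in: 2
  dog gate: 2
  … (15 more, each ≤ 2)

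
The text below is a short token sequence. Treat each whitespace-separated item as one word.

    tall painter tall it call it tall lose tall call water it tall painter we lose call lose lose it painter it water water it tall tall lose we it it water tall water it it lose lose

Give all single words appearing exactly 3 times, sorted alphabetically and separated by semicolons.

call; painter

Unigram counts meeting the condition (exactly 3 times):
  call: 3
  painter: 3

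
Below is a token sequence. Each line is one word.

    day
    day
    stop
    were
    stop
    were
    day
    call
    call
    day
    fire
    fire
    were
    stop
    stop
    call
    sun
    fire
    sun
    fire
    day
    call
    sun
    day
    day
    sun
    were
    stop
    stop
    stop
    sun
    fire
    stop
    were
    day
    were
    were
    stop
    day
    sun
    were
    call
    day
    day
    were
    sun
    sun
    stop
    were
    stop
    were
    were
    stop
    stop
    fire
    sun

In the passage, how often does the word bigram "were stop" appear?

6

Scanning the 55 overlapping bigram windows for "were stop":
  position 4–5: were stop
  position 13–14: were stop
  position 27–28: were stop
  position 37–38: were stop
  position 49–50: were stop
  position 52–53: were stop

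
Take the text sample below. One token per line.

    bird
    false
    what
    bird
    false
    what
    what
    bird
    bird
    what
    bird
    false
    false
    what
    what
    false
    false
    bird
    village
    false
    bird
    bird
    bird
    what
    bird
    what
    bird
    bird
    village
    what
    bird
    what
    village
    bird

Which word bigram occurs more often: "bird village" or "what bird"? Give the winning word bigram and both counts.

"what bird" (6 vs 2)

"bird village": 2 occurrences
"what bird": 6 occurrences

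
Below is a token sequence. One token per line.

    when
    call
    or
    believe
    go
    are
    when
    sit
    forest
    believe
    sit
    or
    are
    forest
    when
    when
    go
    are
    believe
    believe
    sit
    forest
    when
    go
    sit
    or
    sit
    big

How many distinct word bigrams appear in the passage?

28 tokens → 27 bigram windows in total.
Repeated bigrams (each contributes count−1 duplicates):
  believe sit: 2
  forest when: 2
  go are: 2
  sit forest: 2
  sit or: 2
  when go: 2
6 duplicate windows → 27 − 6 = 21 distinct.

21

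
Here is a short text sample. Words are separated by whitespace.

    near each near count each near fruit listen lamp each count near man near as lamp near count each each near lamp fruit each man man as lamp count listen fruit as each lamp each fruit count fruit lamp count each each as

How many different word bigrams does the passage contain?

33

43 tokens → 42 bigram windows in total.
Repeated bigrams (each contributes count−1 duplicates):
  count each: 3
  each near: 3
  as lamp: 2
  each each: 2
  lamp count: 2
  lamp each: 2
  near count: 2
9 duplicate windows → 42 − 9 = 33 distinct.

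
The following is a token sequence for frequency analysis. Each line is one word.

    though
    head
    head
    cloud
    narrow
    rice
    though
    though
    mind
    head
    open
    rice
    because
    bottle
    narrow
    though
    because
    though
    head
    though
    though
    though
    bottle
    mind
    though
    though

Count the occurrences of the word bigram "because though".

1

Scanning the 25 overlapping bigram windows for "because though":
  position 17–18: because though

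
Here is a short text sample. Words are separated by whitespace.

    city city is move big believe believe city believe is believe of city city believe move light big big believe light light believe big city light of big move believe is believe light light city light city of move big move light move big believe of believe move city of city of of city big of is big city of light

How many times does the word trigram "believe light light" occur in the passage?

2

Scanning the 59 overlapping trigram windows for "believe light light":
  position 20–22: believe light light
  position 32–34: believe light light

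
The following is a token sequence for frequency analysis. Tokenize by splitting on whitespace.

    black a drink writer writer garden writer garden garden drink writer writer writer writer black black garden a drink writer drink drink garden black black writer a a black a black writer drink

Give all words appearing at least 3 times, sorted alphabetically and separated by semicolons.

a; black; drink; garden; writer

Unigram counts meeting the condition (at least 3 times):
  a: 5
  black: 7
  drink: 6
  garden: 5
  writer: 10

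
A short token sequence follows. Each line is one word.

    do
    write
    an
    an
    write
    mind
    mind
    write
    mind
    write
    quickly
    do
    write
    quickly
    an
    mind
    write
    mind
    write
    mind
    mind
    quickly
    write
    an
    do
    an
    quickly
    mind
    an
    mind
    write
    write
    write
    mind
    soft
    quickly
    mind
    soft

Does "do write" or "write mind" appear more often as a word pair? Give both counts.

"do write": 2 occurrences
"write mind": 5 occurrences

"write mind" (5 vs 2)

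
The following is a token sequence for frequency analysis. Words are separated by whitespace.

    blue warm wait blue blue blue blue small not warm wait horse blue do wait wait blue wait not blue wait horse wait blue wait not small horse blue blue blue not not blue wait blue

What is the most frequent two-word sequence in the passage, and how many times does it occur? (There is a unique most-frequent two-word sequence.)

Bigram frequencies (highest first):
  blue blue: 5
  wait blue: 4
  blue wait: 4
  warm wait: 2
  wait horse: 2
  horse blue: 2
  … (14 more, each ≤ 2)

"blue blue", 5 times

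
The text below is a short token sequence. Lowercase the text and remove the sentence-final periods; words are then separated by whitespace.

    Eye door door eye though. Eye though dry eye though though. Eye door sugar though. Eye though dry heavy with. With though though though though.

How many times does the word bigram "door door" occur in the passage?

1

Scanning the 24 overlapping bigram windows for "door door":
  position 2–3: door door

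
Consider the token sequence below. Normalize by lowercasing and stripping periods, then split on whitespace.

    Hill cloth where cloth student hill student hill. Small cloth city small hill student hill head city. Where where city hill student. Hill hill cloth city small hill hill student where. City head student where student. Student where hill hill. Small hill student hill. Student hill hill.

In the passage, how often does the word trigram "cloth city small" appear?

Scanning the 45 overlapping trigram windows for "cloth city small":
  position 10–12: cloth city small
  position 25–27: cloth city small

2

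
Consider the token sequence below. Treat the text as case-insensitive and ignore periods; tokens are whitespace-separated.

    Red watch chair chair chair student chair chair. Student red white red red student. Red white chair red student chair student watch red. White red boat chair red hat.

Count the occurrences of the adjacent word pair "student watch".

Scanning the 28 overlapping bigram windows for "student watch":
  position 21–22: student watch

1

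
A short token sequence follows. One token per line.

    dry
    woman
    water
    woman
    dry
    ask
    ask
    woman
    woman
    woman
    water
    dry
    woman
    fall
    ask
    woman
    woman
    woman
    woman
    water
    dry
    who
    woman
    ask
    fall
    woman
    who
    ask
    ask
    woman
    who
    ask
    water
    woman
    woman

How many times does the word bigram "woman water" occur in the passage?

3

Scanning the 34 overlapping bigram windows for "woman water":
  position 2–3: woman water
  position 10–11: woman water
  position 19–20: woman water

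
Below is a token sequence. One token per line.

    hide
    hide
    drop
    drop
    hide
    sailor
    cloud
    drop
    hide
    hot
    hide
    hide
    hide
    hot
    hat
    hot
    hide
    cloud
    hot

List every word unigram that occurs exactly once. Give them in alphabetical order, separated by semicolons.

Unigram counts meeting the condition (exactly once):
  hat: 1
  sailor: 1

hat; sailor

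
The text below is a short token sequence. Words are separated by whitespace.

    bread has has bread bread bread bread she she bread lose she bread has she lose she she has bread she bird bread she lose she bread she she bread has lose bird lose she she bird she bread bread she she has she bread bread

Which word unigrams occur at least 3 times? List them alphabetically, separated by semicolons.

Unigram counts meeting the condition (at least 3 times):
  bird: 3
  bread: 15
  has: 6
  lose: 5
  she: 17

bird; bread; has; lose; she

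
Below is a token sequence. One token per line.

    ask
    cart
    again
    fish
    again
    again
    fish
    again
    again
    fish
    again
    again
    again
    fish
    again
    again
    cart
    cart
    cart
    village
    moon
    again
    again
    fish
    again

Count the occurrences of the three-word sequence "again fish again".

Scanning the 23 overlapping trigram windows for "again fish again":
  position 3–5: again fish again
  position 6–8: again fish again
  position 9–11: again fish again
  position 13–15: again fish again
  position 23–25: again fish again

5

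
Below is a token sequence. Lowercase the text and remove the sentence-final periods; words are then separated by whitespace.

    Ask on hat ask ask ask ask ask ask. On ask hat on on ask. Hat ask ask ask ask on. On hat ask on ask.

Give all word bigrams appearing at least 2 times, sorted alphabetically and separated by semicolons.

ask ask; ask hat; ask on; hat ask; on ask; on hat; on on

Bigram counts meeting the condition (at least 2 times):
  ask ask: 8
  ask hat: 2
  ask on: 4
  hat ask: 3
  on ask: 3
  on hat: 2
  on on: 2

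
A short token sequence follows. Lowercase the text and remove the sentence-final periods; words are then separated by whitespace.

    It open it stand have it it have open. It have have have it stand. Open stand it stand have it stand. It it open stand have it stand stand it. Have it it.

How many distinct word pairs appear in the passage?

13

34 tokens → 33 bigram windows in total.
Repeated bigrams (each contributes count−1 duplicates):
  have it: 5
  it stand: 5
  it have: 3
  it it: 3
  stand have: 3
  stand it: 3
  have have: 2
  it open: 2
  … (2 more repeated)
20 duplicate windows → 33 − 20 = 13 distinct.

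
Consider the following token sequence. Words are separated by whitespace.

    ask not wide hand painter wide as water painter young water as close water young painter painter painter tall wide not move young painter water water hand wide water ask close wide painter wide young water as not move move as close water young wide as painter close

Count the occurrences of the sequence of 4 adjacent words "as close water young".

Scanning the 45 overlapping 4-gram windows for "as close water young":
  position 12–15: as close water young
  position 41–44: as close water young

2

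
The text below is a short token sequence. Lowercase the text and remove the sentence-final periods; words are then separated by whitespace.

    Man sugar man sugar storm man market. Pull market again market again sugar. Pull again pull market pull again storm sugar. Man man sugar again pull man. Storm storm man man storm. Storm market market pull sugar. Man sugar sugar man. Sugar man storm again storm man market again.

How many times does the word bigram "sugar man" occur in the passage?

Scanning the 48 overlapping bigram windows for "sugar man":
  position 2–3: sugar man
  position 21–22: sugar man
  position 37–38: sugar man
  position 40–41: sugar man
  position 42–43: sugar man

5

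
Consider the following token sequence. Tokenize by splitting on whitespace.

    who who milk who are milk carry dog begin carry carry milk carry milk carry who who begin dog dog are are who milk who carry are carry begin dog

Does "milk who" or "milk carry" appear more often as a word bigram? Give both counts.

"milk who": 2 occurrences
"milk carry": 3 occurrences

"milk carry" (3 vs 2)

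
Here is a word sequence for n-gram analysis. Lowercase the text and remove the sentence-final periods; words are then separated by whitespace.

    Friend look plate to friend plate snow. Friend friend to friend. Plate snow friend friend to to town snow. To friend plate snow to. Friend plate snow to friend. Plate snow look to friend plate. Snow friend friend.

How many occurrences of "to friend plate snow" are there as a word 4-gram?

6

Scanning the 35 overlapping 4-gram windows for "to friend plate snow":
  position 4–7: to friend plate snow
  position 10–13: to friend plate snow
  position 20–23: to friend plate snow
  position 24–27: to friend plate snow
  position 28–31: to friend plate snow
  position 33–36: to friend plate snow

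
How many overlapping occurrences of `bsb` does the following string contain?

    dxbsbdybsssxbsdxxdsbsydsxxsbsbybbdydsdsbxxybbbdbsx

Sliding a length-3 window over the 50 characters (48 positions):
  position 3–5: bsb
  position 28–30: bsb

2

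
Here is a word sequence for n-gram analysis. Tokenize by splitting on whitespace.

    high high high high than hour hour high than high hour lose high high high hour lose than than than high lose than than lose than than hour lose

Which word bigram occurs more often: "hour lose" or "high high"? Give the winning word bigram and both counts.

"hour lose": 3 occurrences
"high high": 5 occurrences

"high high" (5 vs 3)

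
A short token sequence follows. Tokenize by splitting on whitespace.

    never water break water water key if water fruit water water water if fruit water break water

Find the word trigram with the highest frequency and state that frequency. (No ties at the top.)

Trigram frequencies (highest first):
  water break water: 2
  never water break: 1
  break water water: 1
  water water key: 1
  water key if: 1
  key if water: 1
  … (8 more, each ≤ 1)

"water break water", 2 times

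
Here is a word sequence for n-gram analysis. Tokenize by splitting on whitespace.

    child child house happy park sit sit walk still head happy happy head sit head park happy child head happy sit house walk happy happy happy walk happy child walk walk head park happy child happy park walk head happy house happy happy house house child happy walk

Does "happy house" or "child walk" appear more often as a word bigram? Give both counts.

"happy house" (2 vs 1)

"happy house": 2 occurrences
"child walk": 1 occurrence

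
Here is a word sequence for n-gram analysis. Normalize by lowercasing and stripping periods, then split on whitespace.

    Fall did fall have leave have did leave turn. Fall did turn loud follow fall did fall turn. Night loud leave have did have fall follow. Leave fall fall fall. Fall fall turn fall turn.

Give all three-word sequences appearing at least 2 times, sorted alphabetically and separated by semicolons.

Trigram counts meeting the condition (at least 2 times):
  fall did fall: 2
  fall fall fall: 3
  leave have did: 2

fall did fall; fall fall fall; leave have did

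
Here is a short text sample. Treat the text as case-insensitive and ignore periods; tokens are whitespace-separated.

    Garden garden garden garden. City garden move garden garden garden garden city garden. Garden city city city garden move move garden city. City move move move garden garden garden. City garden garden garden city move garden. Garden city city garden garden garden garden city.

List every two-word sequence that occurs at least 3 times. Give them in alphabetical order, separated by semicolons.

city city; city garden; garden city; garden garden; move garden; move move

Bigram counts meeting the condition (at least 3 times):
  city city: 4
  city garden: 5
  garden city: 8
  garden garden: 15
  move garden: 4
  move move: 3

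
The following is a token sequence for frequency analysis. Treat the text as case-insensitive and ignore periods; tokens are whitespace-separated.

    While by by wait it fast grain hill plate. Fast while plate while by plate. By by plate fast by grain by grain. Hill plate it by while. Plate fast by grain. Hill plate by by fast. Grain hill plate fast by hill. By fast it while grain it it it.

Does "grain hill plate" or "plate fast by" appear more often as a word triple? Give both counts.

"grain hill plate": 4 occurrences
"plate fast by": 3 occurrences

"grain hill plate" (4 vs 3)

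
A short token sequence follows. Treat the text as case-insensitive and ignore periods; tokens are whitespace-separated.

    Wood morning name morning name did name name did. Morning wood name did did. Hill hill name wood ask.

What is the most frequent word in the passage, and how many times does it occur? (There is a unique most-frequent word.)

"name", 6 times

Unigram frequencies (highest first):
  name: 6
  did: 4
  wood: 3
  morning: 3
  hill: 2
  ask: 1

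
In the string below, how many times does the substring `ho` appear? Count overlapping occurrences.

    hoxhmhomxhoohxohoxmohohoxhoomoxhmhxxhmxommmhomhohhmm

9

Sliding a length-2 window over the 52 characters (51 positions):
  position 1–2: ho
  position 6–7: ho
  position 10–11: ho
  position 16–17: ho
  position 21–22: ho
  position 23–24: ho
  position 26–27: ho
  position 44–45: ho
  position 47–48: ho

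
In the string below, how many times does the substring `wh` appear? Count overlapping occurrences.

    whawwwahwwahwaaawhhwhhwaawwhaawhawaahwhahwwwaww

Sliding a length-2 window over the 47 characters (46 positions):
  position 1–2: wh
  position 17–18: wh
  position 20–21: wh
  position 27–28: wh
  position 31–32: wh
  position 38–39: wh

6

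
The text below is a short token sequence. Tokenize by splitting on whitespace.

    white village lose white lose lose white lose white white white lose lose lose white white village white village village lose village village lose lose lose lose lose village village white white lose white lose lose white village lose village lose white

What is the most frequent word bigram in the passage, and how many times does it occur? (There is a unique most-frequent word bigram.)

"lose lose", 8 times

Bigram frequencies (highest first):
  lose lose: 8
  lose white: 7
  village lose: 5
  white lose: 5
  white village: 4
  white white: 4
  … (3 more, each ≤ 3)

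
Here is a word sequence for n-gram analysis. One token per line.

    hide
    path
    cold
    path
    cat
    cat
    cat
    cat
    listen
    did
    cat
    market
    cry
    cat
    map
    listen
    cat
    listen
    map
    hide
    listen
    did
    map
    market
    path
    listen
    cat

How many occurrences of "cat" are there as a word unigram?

8

Scanning the 27 tokens for "cat":
  position 5: cat
  position 6: cat
  position 7: cat
  position 8: cat
  position 11: cat
  position 14: cat
  position 17: cat
  position 27: cat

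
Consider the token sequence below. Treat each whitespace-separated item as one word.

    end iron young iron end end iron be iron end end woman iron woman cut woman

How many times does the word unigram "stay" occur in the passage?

Scanning the 16 tokens for "stay":
  (none found)

0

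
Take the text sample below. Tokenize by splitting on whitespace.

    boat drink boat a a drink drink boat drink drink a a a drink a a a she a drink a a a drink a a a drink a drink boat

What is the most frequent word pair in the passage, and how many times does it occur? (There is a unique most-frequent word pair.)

Bigram frequencies (highest first):
  a a: 9
  a drink: 6
  drink a: 5
  drink boat: 3
  boat drink: 2
  drink drink: 2
  … (3 more, each ≤ 1)

"a a", 9 times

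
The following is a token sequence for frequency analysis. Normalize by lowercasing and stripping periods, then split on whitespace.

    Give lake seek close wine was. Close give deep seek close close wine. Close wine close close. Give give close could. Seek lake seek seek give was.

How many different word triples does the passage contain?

24

27 tokens → 25 trigram windows in total.
Repeated trigrams (each contributes count−1 duplicates):
  close wine close: 2
1 duplicate windows → 25 − 1 = 24 distinct.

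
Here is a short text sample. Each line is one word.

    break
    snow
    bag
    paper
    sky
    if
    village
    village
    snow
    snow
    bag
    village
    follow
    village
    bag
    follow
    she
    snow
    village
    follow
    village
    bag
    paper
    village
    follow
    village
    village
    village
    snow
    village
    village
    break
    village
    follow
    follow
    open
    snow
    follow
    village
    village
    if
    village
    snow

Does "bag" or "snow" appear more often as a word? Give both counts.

"snow" (7 vs 4)

"bag": 4 occurrences
"snow": 7 occurrences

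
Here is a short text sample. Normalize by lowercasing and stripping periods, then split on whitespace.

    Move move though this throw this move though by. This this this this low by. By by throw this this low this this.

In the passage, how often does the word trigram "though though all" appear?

Scanning the 21 overlapping trigram windows for "though though all":
  (none found)

0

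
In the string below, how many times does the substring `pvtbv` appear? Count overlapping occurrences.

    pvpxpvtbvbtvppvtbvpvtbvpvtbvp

Sliding a length-5 window over the 29 characters (25 positions):
  position 5–9: pvtbv
  position 14–18: pvtbv
  position 19–23: pvtbv
  position 24–28: pvtbv

4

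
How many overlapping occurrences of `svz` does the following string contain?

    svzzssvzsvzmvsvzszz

Sliding a length-3 window over the 19 characters (17 positions):
  position 1–3: svz
  position 6–8: svz
  position 9–11: svz
  position 14–16: svz

4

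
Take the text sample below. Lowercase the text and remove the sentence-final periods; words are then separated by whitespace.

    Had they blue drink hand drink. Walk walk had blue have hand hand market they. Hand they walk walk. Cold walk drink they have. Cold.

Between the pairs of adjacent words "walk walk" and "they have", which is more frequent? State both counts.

"walk walk": 2 occurrences
"they have": 1 occurrence

"walk walk" (2 vs 1)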